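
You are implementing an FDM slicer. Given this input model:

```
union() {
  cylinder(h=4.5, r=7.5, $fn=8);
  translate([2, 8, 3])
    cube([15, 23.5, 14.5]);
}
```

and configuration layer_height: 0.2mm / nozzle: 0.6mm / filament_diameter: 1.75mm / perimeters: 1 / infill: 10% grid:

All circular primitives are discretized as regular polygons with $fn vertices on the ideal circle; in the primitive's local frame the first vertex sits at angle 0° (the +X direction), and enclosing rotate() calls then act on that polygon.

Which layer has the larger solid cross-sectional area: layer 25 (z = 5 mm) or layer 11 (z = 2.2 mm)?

layer 25 (z = 5 mm)

Layer 25 (z = 5): the cylinder is not intersected at this z (z outside [0, 4.5]); the cube at (2, 8) is present — its section is the full 15×23.5 rectangle (area 352.50 mm²); Merging all regions: only the 15×23.5 cube at (2, 8) is present, so the union is just that shape — area = 352.50 mm². So its area = 352.50 mm². Layer 11 (z = 2.2): the r=7.5 cylinder contributes a regular 8-gon of circumradius 7.5 (area = (8/2)·7.500²·sin(360°/8) = 159.10 mm²); the cube at (2, 8) is absent (z outside [3, 17.5]); Taking the union: only the r=7.5 cylinder is present, so the union is just that shape — area = 159.10 mm². So its area = 159.10 mm². Layer 25 is larger (352.50 vs 159.10 mm²).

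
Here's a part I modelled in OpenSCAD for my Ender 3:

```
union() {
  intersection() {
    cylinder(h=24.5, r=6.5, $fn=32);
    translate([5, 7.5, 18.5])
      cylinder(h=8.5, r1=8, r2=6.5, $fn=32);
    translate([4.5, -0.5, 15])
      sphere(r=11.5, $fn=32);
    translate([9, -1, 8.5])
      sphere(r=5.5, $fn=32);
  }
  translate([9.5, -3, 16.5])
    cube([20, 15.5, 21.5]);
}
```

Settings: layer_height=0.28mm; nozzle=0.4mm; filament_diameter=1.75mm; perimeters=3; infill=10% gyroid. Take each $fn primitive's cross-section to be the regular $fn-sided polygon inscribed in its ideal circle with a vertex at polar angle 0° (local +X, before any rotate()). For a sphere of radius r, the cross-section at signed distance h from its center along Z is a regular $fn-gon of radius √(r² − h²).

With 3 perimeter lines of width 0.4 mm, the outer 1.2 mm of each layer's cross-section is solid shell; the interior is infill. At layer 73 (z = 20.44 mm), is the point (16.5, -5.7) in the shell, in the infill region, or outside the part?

At z = 20.44 mm: the r=6.5 cylinder contributes a regular 32-gon of circumradius 6.5; the cone at (5, 7.5): at t=0.228 of its height the radius interpolates to r₁+(r₂−r₁)t = 7.658, giving a regular 32-gon of that circumradius; the r=11.5 sphere at (4.5, -0.5) contributes a regular 32-gon of circumradius √(11.5²−5.44²) = 10.132; the sphere at (9, -1) does not reach this height (|z−center|=11.940 > r=5.5); After intersecting: at least one operand is absent at this height, so nothing remains; the 20×15.5 cube at (9.5, -3) contributes its full rectangle; Taking the union: only the 20×15.5 cube at (9.5, -3) is present, so the union is just that shape — 1 connected region. Overall, the cross-section is a single solid region. The nearest boundary edge runs (9.50, -3.00)→(29.50, -3.00); distance from the point to it = 2.70 mm. The point is not inside any of the regions above, so it lies outside the cross-section (2.70 mm from the nearest boundary).

outside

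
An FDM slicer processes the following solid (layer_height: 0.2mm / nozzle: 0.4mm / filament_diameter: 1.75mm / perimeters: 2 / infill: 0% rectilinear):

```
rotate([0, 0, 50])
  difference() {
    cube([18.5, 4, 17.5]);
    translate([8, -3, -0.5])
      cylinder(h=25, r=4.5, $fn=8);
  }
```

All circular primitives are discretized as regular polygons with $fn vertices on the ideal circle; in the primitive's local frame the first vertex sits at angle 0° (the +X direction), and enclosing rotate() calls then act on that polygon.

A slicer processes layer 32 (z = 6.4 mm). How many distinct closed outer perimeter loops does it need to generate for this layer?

1

At z = 6.4 mm: the cube (footprint 18.5×4) is included at this height; the r=4.5 cylinder at (8, -3) gives a regular 8-gon of circumradius 4.5 (constant along its height); After the difference (first − rest): starting from the 18.5×4 cube, the r=4.5 cylinder at (8, -3) partially overlaps it — only the 5.37 mm² overlap (of its 57.28 mm²) is removed, clipping the outline — 1 connected region; (rotated 50° about Z; rotation is an isometry so areas/perimeters/island counts are preserved). The result has 1 disconnected region.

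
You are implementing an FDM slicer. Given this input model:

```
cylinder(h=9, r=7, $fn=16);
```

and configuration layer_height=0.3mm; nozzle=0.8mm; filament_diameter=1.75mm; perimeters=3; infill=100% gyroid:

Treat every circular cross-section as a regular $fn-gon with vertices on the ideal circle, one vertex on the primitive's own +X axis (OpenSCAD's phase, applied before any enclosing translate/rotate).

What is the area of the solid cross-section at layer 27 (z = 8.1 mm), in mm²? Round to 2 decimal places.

150.01 mm²

At z = 8.1 mm: the r=7 cylinder gives a regular 16-gon of circumradius 7 (constant along its height) (area = (16/2)·7.000²·sin(360°/16) = 150.01 mm²). Overall, the cross-section is a single solid region. Net area = 150.01 mm².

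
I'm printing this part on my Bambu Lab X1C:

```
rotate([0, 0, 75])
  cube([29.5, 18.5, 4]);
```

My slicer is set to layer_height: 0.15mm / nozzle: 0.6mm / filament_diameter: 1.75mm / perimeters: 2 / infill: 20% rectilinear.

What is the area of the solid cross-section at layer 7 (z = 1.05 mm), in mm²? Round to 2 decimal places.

At z = 1.05 mm: the 29.5×18.5 cube contributes its full rectangle (area 545.75 mm²); (rotated 75° about Z; rotation is an isometry so areas/perimeters/island counts are preserved). Overall, the cross-section is a single solid region. Net area = 545.75 mm².

545.75 mm²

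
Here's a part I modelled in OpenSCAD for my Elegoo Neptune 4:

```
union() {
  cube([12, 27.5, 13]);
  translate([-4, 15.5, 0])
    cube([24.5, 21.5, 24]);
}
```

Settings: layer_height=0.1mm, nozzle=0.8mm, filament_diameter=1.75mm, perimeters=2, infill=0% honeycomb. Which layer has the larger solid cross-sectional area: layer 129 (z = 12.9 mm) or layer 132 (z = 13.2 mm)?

layer 129 (z = 12.9 mm)

Layer 129 (z = 12.9): the cube (footprint 12×27.5) is included at this height (area 330.00 mm²); the 24.5×21.5 cube at (-4, 15.5) contributes its full rectangle (area 526.75 mm²); Merging all regions: the regions partially overlap — summed areas 856.75 mm² minus the doubly-counted overlap 144.00 mm² gives 712.75 mm² — area = 712.75 mm². So its area = 712.75 mm². Layer 132 (z = 13.2): the cube does not reach this height (z outside [0, 13]); the cube at (-4, 15.5) is present — its section is the full 24.5×21.5 rectangle (area 526.75 mm²); Merging all regions: only the 24.5×21.5 cube at (-4, 15.5) is present, so the union is just that shape — area = 526.75 mm². So its area = 526.75 mm². Layer 129 is larger (712.75 vs 526.75 mm²).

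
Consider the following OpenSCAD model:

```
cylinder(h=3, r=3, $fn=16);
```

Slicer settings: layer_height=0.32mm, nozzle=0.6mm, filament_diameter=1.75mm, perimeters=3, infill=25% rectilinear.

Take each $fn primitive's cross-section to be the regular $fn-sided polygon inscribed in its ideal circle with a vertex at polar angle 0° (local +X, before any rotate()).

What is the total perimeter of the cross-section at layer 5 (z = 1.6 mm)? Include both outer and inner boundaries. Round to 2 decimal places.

At z = 1.6 mm: the r=3 cylinder gives a regular 16-gon of circumradius 3 (constant along its height) (perimeter = 2·16·3.000·sin(180°/16) = 18.73 mm). Overall, the cross-section is a single solid region. Total boundary length (outer) = 18.73 mm.

18.73 mm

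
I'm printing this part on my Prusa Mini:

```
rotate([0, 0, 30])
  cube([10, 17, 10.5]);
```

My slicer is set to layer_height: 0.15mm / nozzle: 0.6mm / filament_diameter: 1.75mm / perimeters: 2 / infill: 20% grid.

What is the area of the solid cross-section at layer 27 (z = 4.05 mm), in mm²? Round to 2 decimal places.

At z = 4.05 mm: the 10×17 cube contributes its full rectangle (area 170.00 mm²); (rotated 30° about Z; rotation is an isometry so areas/perimeters/island counts are preserved). Overall, the cross-section is a single solid region. Net area = 170.00 mm².

170.00 mm²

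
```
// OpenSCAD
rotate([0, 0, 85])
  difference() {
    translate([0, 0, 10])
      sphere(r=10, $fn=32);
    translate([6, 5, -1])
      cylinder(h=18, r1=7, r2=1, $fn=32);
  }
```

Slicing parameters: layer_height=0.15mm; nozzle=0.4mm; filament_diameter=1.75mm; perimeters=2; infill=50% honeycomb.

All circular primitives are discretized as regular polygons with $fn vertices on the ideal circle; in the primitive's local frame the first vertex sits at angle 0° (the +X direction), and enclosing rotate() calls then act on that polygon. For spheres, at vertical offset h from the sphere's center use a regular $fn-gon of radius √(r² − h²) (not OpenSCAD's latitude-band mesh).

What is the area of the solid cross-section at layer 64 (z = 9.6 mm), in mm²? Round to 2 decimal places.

279.84 mm²

At z = 9.6 mm: the r=10 sphere contributes a regular 32-gon of circumradius √(10²−0.4²) = 9.992 (area = (32/2)·9.992²·sin(360°/32) = 311.65 mm²); the cone at (6, 5) contributes a regular 32-gon of circumradius 3.467 (interpolated between r1=7 and r2=1 at t=0.589) (area = (32/2)·3.467²·sin(360°/32) = 37.51 mm²); Subtracting the remaining from the first: starting from the r=10 sphere (311.65 mm²), the cone at (6, 5) partially overlaps it — only the 31.80 mm² overlap (of its 37.51 mm²) is removed, clipping the outline — area = 279.84 mm²; (whole slice rotated 85° about Z — lengths, areas and connectivity unchanged). Overall, the cross-section is a single solid region. Net area = 279.84 mm².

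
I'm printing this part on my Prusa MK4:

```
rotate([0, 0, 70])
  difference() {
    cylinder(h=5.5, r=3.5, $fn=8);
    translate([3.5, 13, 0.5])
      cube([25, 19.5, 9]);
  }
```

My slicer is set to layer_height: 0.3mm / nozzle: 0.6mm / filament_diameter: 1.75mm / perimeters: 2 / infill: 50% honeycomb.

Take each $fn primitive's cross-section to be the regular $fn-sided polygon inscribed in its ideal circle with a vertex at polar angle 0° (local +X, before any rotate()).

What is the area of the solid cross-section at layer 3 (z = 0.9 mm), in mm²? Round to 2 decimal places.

34.65 mm²

At z = 0.9 mm: the r=3.5 cylinder contributes a regular 8-gon of circumradius 3.5 (area = (8/2)·3.500²·sin(360°/8) = 34.65 mm²); the cube at (3.5, 13) (footprint 25×19.5) is included at this height (area 487.50 mm²); Taking the first minus the rest: starting from the r=3.5 cylinder (34.65 mm²), the 25×19.5 cube at (3.5, 13) misses the remaining region (no effect) — area = 34.65 mm²; (whole slice rotated 70° about Z — lengths, areas and connectivity unchanged). Overall, the cross-section is a single solid region. Net area = 34.65 mm².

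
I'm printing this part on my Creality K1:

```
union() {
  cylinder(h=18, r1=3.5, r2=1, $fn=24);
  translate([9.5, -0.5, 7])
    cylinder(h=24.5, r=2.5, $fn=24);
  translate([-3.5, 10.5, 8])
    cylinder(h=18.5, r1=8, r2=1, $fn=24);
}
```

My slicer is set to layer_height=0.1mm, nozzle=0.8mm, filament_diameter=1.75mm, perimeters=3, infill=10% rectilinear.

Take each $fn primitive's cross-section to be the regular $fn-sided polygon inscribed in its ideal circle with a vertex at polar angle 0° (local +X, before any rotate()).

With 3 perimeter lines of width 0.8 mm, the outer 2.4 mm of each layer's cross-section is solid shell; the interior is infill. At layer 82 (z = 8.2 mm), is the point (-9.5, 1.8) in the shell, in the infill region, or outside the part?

outside

At z = 8.2 mm: the cone: at t=0.456 of its height the radius interpolates to r₁+(r₂−r₁)t = 2.361, giving a regular 24-gon of that circumradius; the cylinder at (9.5, -0.5): section is a regular 24-gon, circumradius r=2.5; the cone at (-3.5, 10.5): at t=0.011 of its height the radius interpolates to r₁+(r₂−r₁)t = 7.924, giving a regular 24-gon of that circumradius; Taking the union: the 3 present regions are separate (no shared area or edge), so areas and boundary lengths simply add and each stays a separate island — 3 connected regions. Overall, the cross-section has 3 separate islands. The nearest boundary edge runs (-7.46, 3.64)→(-9.10, 4.90); distance from the point to it = 2.70 mm. The point is not inside any of the regions above, so it lies outside the cross-section (2.70 mm from the nearest boundary).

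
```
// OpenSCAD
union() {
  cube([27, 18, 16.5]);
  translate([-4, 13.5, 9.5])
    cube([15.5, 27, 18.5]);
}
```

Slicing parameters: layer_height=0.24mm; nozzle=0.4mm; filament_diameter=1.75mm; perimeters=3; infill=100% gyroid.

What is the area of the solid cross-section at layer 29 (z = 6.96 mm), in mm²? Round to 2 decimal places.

486.00 mm²

At z = 6.96 mm: the cube (footprint 27×18) is included at this height (area 486.00 mm²); the cube at (-4, 13.5) does not reach this height (z outside [9.5, 28]); Merging all regions: only the 27×18 cube is present, so the union is just that shape — area = 486.00 mm². Overall, the cross-section is a single solid region. Net area = 486.00 mm².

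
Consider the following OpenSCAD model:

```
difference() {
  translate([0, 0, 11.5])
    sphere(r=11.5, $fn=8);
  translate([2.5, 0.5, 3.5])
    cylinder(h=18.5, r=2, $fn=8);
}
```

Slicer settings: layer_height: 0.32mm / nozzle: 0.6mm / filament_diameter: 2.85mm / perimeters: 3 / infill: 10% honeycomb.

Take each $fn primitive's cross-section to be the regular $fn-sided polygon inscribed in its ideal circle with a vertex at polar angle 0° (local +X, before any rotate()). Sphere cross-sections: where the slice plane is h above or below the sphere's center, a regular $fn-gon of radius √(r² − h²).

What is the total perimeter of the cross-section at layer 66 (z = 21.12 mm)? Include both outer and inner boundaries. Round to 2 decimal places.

50.83 mm

At z = 21.12 mm: the sphere: section is a regular 8-gon, circumradius = √(r²−h²) = √(11.5²−9.62²) = 6.301 (perimeter = 2·8·6.301·sin(180°/8) = 38.58 mm); the r=2 cylinder at (2.5, 0.5) gives a regular 8-gon of circumradius 2 (constant along its height) (perimeter = 2·8·2.000·sin(180°/8) = 12.25 mm); Subtracting the remaining from the first: starting from the r=11.5 sphere, the r=2 cylinder at (2.5, 0.5) lies wholly inside it (removes its full 11.31 mm² and its 12.25 mm outline becomes a hole wall) — boundary (outer + 1 inner loop) = 50.83 mm. Overall, the cross-section is one region with 1 hole. Total boundary length (outer + inner) = 50.83 mm.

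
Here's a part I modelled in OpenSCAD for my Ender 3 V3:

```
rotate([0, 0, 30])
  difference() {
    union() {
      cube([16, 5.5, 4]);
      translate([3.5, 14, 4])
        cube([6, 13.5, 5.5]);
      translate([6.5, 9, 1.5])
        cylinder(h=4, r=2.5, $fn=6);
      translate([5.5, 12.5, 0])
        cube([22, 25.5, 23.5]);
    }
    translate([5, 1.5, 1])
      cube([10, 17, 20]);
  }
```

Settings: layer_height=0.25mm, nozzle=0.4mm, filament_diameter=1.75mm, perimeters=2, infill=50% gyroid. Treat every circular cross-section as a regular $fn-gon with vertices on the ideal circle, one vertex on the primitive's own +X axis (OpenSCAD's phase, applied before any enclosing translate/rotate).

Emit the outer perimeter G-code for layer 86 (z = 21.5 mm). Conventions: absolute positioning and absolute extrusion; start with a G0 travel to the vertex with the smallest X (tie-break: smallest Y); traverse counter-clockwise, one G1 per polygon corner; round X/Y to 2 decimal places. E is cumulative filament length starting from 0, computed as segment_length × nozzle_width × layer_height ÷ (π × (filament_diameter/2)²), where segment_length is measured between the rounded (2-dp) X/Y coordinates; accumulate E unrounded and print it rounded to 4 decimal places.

G0 X-14.24 Y35.66 Z21.50
G1 X-1.49 Y13.58 E1.0600
G1 X17.57 Y24.58 E1.9750
G1 X4.82 Y46.66 E3.0350
G1 X-14.24 Y35.66 E3.9499

At z = 21.5 mm: the cube is not intersected at this z (z outside [0, 4]); the cube at (3.5, 14) does not reach this height (z outside [4, 9.5]); the cylinder at (6.5, 9) is not intersected at this z (z outside [1.5, 5.5]); the cube at (5.5, 12.5) (footprint 22×25.5) is included at this height; Taking the union: only the 22×25.5 cube at (5.5, 12.5) is present, so the union is just that shape — 1 connected region; the cube at (5, 1.5) does not reach this height (z outside [1, 21]); After the difference (first − rest): none of the subtracted shapes is present at this height, so that combined region is unchanged — 1 connected region; (whole slice rotated 30° about Z — lengths, areas and connectivity unchanged). The outline is a single polygon with 4 vertices. Extrusion per mm of travel: 0.4 × 0.25 / (π × 0.875²) = 0.041575. Accumulating E over each segment gives final E = 3.9499.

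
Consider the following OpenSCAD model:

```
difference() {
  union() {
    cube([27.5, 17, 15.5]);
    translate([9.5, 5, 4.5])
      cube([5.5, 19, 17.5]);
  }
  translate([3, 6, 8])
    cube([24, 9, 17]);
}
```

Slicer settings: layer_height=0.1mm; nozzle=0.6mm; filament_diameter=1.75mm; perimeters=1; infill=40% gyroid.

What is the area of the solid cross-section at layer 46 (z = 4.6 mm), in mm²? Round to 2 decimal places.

At z = 4.6 mm: the cube (footprint 27.5×17) is included at this height (area 467.50 mm²); the 5.5×19 cube at (9.5, 5) contributes its full rectangle (area 104.50 mm²); Combining (union): the regions partially overlap — summed areas 572.00 mm² minus the doubly-counted overlap 66.00 mm² gives 506.00 mm² — area = 506.00 mm²; the cube at (3, 6) is absent (z outside [8, 25]); Subtracting the remaining from the first: none of the subtracted shapes is present at this height, so the result so far is unchanged — area = 506.00 mm². Overall, the cross-section is a single solid region. Net area = 506.00 mm².

506.00 mm²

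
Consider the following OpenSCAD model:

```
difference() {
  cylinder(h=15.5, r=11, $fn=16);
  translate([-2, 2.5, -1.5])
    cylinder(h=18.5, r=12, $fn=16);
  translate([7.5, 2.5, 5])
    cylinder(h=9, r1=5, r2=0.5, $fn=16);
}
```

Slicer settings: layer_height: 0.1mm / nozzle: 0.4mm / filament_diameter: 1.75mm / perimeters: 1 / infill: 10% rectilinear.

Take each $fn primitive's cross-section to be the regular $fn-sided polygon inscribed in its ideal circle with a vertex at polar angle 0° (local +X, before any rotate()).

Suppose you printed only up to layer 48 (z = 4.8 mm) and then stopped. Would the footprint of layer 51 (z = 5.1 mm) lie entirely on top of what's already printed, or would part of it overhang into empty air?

entirely on top

Compare the two slices. At z = 4.8: the cylinder: section is a regular 16-gon, circumradius r=11 (area = (16/2)·11.000²·sin(360°/16) = 370.44 mm²); the r=12 cylinder at (-2, 2.5) contributes a regular 16-gon of circumradius 12 (area = (16/2)·12.000²·sin(360°/16) = 440.85 mm²); the cone at (7.5, 2.5) is absent (z outside [5, 14]); Taking the first minus the rest: starting from the r=11 cylinder (370.44 mm²), the r=12 cylinder at (-2, 2.5) partially overlaps it — only the 329.70 mm² overlap (of its 440.85 mm²) is removed, clipping the outline — area = 40.74 mm². At z = 5.1: the r=11 cylinder gives a regular 16-gon of circumradius 11 (constant along its height) (area = (16/2)·11.000²·sin(360°/16) = 370.44 mm²); the cylinder at (-2, 2.5): section is a regular 16-gon, circumradius r=12 (area = (16/2)·12.000²·sin(360°/16) = 440.85 mm²); the cone at (7.5, 2.5) contributes a regular 16-gon of circumradius 4.950 (interpolated between r1=5 and r2=0.5 at t=0.011) (area = (16/2)·4.950²·sin(360°/16) = 75.01 mm²); After the difference (first − rest): starting from the r=11 cylinder (370.44 mm²), the r=12 cylinder at (-2, 2.5) partially overlaps it — only the 329.70 mm² overlap (of its 440.85 mm²) is removed, clipping the outline; the cone at (7.5, 2.5) partially overlaps it — only the 6.19 mm² overlap (of its 75.01 mm²) is removed, clipping the outline — area = 34.54 mm². Checking containment: the cross-section at z = 5.1 is a subset of the cross-section at z = 4.8.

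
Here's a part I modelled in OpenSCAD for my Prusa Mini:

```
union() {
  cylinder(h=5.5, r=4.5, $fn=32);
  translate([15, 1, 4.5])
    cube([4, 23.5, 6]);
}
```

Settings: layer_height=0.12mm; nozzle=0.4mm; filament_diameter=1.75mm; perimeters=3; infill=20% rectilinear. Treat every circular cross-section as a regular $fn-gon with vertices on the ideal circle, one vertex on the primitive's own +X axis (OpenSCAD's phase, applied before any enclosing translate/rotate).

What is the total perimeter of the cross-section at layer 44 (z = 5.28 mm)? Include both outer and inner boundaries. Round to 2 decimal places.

83.23 mm

At z = 5.28 mm: the r=4.5 cylinder contributes a regular 32-gon of circumradius 4.5 (perimeter = 2·32·4.500·sin(180°/32) = 28.23 mm); the cube at (15, 1) (footprint 4×23.5) is included at this height (perimeter 55.00 mm); Merging all regions: the 2 present regions are separate (no shared area or edge), so areas and boundary lengths simply add and each stays a separate island — boundary = 83.23 mm. Overall, the cross-section has 2 separate islands. Total boundary length (outer) = 83.23 mm.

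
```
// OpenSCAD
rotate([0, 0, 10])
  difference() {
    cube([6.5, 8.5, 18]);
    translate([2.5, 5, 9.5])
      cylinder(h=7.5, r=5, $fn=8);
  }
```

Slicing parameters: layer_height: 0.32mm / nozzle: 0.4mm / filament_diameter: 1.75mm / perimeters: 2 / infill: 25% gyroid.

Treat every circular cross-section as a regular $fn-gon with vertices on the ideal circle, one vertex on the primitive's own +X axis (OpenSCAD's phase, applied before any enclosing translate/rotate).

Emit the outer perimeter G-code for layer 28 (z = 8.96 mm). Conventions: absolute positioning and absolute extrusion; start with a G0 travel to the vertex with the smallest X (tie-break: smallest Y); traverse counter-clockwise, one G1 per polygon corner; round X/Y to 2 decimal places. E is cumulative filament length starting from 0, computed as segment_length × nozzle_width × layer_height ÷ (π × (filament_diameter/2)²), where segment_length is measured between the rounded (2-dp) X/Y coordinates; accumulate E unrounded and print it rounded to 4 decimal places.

At z = 8.96 mm: the cube is present — its section is the full 6.5×8.5 rectangle; the cylinder at (2.5, 5) is absent (z outside [9.5, 17]); Subtracting the remaining from the first: none of the subtracted shapes is present at this height, so the 6.5×8.5 cube is unchanged — 1 connected region; (rotated 10° about Z; rotation is an isometry so areas/perimeters/island counts are preserved). The outline is a single polygon with 4 vertices. Extrusion per mm of travel: 0.4 × 0.32 / (π × 0.875²) = 0.053216. Accumulating E over each segment gives final E = 1.5968.

G0 X-1.48 Y8.37 Z8.96
G1 X0.00 Y0.00 E0.4523
G1 X6.40 Y1.13 E0.7982
G1 X4.93 Y9.50 E1.2504
G1 X-1.48 Y8.37 E1.5968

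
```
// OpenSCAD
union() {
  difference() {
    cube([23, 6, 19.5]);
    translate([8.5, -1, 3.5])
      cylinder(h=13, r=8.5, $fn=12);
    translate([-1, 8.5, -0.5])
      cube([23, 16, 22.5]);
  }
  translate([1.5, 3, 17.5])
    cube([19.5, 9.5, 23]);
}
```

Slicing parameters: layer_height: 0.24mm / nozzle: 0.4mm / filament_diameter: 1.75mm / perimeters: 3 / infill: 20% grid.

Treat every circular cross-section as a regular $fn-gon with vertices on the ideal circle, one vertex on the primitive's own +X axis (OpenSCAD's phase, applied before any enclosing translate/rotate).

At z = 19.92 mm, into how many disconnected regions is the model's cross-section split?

At z = 19.92 mm: the cube is not intersected at this z (z outside [0, 19.5]); the cylinder at (8.5, -1) is absent (z outside [3.5, 16.5]); the cube at (-1, 8.5) (footprint 23×16) is included at this height; After the difference (first − rest): the first operand is absent here, so nothing remains; the cube at (1.5, 3) (footprint 19.5×9.5) is included at this height; Combining (union): only the 19.5×9.5 cube at (1.5, 3) is present, so the union is just that shape — 1 connected region. The result has 1 disconnected region.

1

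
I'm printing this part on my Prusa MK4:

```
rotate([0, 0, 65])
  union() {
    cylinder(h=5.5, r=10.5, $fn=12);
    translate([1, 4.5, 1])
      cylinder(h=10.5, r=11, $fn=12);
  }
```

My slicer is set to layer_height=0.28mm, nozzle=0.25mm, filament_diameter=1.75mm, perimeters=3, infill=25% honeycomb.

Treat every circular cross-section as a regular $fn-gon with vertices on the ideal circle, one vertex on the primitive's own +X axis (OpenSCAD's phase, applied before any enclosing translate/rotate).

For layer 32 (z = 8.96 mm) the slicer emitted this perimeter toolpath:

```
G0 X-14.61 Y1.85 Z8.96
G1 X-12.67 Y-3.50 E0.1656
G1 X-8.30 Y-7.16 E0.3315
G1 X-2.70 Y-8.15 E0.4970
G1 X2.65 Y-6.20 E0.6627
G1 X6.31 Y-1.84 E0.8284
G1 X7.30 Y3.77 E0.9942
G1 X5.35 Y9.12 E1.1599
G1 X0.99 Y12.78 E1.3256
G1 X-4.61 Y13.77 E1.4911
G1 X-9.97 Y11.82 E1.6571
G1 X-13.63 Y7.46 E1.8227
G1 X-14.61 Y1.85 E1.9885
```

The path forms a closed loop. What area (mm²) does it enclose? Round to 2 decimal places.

Apply the shoelace formula to the sequence of (X, Y) vertices; enclosed area = 362.98 mm².

362.98 mm²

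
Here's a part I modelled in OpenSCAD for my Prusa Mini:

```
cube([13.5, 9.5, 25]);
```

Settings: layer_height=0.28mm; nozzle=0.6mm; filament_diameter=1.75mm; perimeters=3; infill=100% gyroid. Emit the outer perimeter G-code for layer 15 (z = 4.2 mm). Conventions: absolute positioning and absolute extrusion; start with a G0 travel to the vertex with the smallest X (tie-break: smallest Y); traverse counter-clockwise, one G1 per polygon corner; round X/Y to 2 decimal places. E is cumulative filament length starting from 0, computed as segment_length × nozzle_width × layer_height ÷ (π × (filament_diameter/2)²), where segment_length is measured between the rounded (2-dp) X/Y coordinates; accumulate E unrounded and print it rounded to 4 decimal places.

At z = 4.2 mm: the cube is present — its section is the full 13.5×9.5 rectangle. The outline is a single polygon with 4 vertices. Extrusion per mm of travel: 0.6 × 0.28 / (π × 0.875²) = 0.069846. Accumulating E over each segment gives final E = 3.2129.

G0 X0.00 Y0.00 Z4.20
G1 X13.50 Y0.00 E0.9429
G1 X13.50 Y9.50 E1.6065
G1 X0.00 Y9.50 E2.5494
G1 X0.00 Y0.00 E3.2129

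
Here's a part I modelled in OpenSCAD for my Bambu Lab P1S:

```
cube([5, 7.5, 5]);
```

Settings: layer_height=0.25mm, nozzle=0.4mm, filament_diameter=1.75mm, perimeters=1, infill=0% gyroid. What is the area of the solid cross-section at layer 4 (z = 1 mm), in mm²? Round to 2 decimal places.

37.50 mm²

At z = 1 mm: the 5×7.5 cube contributes its full rectangle (area 37.50 mm²). Overall, the cross-section is a single solid region. Net area = 37.50 mm².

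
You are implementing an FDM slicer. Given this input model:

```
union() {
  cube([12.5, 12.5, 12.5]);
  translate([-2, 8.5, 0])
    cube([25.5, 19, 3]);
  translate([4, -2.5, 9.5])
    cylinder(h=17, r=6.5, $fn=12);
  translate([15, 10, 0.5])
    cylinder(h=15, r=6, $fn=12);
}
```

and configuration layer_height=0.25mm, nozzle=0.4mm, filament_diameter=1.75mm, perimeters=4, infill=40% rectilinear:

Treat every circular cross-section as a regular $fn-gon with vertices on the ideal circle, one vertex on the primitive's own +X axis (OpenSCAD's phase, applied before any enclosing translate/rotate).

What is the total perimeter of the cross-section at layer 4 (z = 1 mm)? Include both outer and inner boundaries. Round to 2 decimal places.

At z = 1 mm: the cube is present — its section is the full 12.5×12.5 rectangle (perimeter 50.00 mm); the cube at (-2, 8.5) (footprint 25.5×19) is included at this height (perimeter 89.00 mm); the cylinder at (4, -2.5) does not reach this height (z outside [9.5, 26.5]); the cylinder at (15, 10): section is a regular 12-gon, circumradius r=6 (perimeter = 2·12·6.000·sin(180°/12) = 37.27 mm); Taking the union: the regions partially overlap (shared area 129.29 mm²), so the edge portions inside another operand are dropped and the merged outline is re-measured after clipping — boundary = 104.42 mm. Overall, the cross-section is a single solid region. Total boundary length (outer) = 104.42 mm.

104.42 mm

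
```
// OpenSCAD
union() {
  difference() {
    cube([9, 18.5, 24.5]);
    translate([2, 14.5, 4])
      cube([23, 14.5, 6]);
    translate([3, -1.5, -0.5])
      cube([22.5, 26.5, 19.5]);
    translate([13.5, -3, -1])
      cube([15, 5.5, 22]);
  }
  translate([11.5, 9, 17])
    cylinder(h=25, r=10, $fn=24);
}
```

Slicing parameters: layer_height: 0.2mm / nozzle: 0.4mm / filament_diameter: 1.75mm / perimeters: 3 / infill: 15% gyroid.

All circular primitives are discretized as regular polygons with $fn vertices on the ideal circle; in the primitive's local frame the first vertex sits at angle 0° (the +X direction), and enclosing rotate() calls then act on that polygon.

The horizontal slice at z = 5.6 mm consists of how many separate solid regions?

At z = 5.6 mm: the 9×18.5 cube contributes its full rectangle; the 23×14.5 cube at (2, 14.5) contributes its full rectangle; the cube at (3, -1.5) (footprint 22.5×26.5) is included at this height; the cube at (13.5, -3) (footprint 15×5.5) is included at this height; After the difference (first − rest): starting from the 9×18.5 cube, the 23×14.5 cube at (2, 14.5) partially overlaps it — only the 28.00 mm² overlap (of its 333.50 mm²) is removed, clipping the outline; the 22.5×26.5 cube at (3, -1.5) partially overlaps it — only the 87.00 mm² overlap (of its 596.25 mm²) is removed, clipping the outline; the 15×5.5 cube at (13.5, -3) misses the remaining region (no effect) — 1 connected region; the cylinder at (11.5, 9) is absent (z outside [17, 42]); Taking the union: only the result so far is present, so the union is just that shape — 1 connected region. The result has 1 disconnected region.

1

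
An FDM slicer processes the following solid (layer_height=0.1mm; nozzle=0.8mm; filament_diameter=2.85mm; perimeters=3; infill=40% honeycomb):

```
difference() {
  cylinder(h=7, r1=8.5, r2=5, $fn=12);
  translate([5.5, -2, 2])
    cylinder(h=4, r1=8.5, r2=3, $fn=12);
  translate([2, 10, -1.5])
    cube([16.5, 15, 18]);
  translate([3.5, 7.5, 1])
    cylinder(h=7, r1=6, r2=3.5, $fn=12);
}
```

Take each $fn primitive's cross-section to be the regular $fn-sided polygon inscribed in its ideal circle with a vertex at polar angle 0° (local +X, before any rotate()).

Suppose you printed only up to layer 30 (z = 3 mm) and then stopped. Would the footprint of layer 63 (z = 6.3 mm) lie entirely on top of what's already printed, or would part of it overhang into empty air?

Compare the two slices. At z = 3: the cone contributes a regular 12-gon of circumradius 7.000 (interpolated between r1=8.5 and r2=5 at t=0.429) (area = (12/2)·7.000²·sin(360°/12) = 147.00 mm²); the cone at (5.5, -2) (r1=8.5→r2=3) has section circumradius 7.125 here — a regular 12-gon (area = (12/2)·7.125²·sin(360°/12) = 152.30 mm²); the cube at (2, 10) (footprint 16.5×15) is included at this height (area 247.50 mm²); the cone at (3.5, 7.5) contributes a regular 12-gon of circumradius 5.286 (interpolated between r1=6 and r2=3.5 at t=0.286) (area = (12/2)·5.286²·sin(360°/12) = 83.82 mm²); After the difference (first − rest): starting from the cone (147.00 mm²), the cone at (5.5, -2) partially overlaps it — only the 71.23 mm² overlap (of its 152.30 mm²) is removed, clipping the outline; the 16.5×15 cube at (2, 10) misses the remaining region (no effect); the cone at (3.5, 7.5) partially overlaps it — only the 13.23 mm² overlap (of its 83.82 mm²) is removed, clipping the outline — area = 62.54 mm². At z = 6.3: the cone contributes a regular 12-gon of circumradius 5.350 (interpolated between r1=8.5 and r2=5 at t=0.900) (area = (12/2)·5.350²·sin(360°/12) = 85.87 mm²); the cone at (5.5, -2) does not reach this height (z outside [2, 6]); the 16.5×15 cube at (2, 10) contributes its full rectangle (area 247.50 mm²); the cone at (3.5, 7.5) (r1=6→r2=3.5) has section circumradius 4.107 here — a regular 12-gon (area = (12/2)·4.107²·sin(360°/12) = 50.61 mm²); Subtracting the remaining from the first: starting from the cone (85.87 mm²), the 16.5×15 cube at (2, 10) misses the remaining region (no effect); the cone at (3.5, 7.5) partially overlaps it — only the 2.62 mm² overlap (of its 50.61 mm²) is removed, clipping the outline — area = 83.25 mm². Checking containment: at z = 6.3 the cross-section extends beyond the z = 3 cross-section by about 48.85 mm².

part overhangs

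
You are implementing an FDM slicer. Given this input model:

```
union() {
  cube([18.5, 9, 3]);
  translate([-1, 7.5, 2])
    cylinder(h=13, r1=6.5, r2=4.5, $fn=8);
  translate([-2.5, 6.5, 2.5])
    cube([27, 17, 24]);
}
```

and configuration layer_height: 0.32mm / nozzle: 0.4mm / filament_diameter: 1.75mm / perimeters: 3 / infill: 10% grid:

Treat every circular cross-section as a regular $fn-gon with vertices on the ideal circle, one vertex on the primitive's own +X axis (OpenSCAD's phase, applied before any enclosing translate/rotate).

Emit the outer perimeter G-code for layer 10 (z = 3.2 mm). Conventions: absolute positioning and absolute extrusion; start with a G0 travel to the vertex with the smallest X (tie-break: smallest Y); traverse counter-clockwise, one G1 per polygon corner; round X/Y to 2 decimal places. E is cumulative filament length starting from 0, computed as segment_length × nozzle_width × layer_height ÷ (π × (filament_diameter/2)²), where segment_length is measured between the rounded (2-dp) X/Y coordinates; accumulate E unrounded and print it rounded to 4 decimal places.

At z = 3.2 mm: the cube does not reach this height (z outside [0, 3]); the cone at (-1, 7.5) contributes a regular 8-gon of circumradius 6.315 (interpolated between r1=6.5 and r2=4.5 at t=0.092); the 27×17 cube at (-2.5, 6.5) contributes its full rectangle; Combining (union): the regions partially overlap (shared area 44.82 mm²), so overlapping operands fuse into one piece — 1 connected region. The outline is a single polygon with 10 vertices. Extrusion per mm of travel: 0.4 × 0.32 / (π × 0.875²) = 0.053216. Accumulating E over each segment gives final E = 5.3336.

G0 X-7.32 Y7.50 Z3.20
G1 X-5.47 Y3.03 E0.2574
G1 X-1.00 Y1.18 E0.5149
G1 X3.47 Y3.03 E0.7723
G1 X4.90 Y6.50 E0.9721
G1 X24.50 Y6.50 E2.0151
G1 X24.50 Y23.50 E2.9198
G1 X-2.50 Y23.50 E4.3566
G1 X-2.50 Y13.19 E4.9053
G1 X-5.47 Y11.97 E5.0761
G1 X-7.32 Y7.50 E5.3336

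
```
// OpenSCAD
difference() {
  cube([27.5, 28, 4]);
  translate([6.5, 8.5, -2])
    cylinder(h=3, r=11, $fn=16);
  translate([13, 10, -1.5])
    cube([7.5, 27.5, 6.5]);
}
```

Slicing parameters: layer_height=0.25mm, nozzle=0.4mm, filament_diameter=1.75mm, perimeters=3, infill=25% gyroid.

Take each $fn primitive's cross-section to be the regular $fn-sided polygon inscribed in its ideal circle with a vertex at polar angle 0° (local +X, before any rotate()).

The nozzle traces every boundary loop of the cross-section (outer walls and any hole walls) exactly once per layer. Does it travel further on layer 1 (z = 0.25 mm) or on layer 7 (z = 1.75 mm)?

Layer 1 (z = 0.25): the 27.5×28 cube contributes its full rectangle (perimeter 111.00 mm); the cylinder at (6.5, 8.5): section is a regular 16-gon, circumradius r=11 (perimeter = 2·16·11.000·sin(180°/16) = 68.67 mm); the 7.5×27.5 cube at (13, 10) contributes its full rectangle (perimeter 70.00 mm); Taking the first minus the rest: starting from the 27.5×28 cube, the r=11 cylinder at (6.5, 8.5) partially overlaps it — only the 295.71 mm² overlap (of its 370.44 mm²) is removed, clipping the outline; the 7.5×27.5 cube at (13, 10) partially overlaps it — only the 114.98 mm² overlap (of its 206.25 mm²) is removed, clipping the outline — boundary = 130.84 mm. So its perimeter = 130.84 mm. Layer 7 (z = 1.75): the cube (footprint 27.5×28) is included at this height (perimeter 111.00 mm); the cylinder at (6.5, 8.5) is absent (z outside [-2, 1]); the cube at (13, 10) is present — its section is the full 7.5×27.5 rectangle (perimeter 70.00 mm); Subtracting the remaining from the first: starting from the 27.5×28 cube, the 7.5×27.5 cube at (13, 10) partially overlaps it — only the 135.00 mm² overlap (of its 206.25 mm²) is removed, clipping the outline — boundary = 147.00 mm. So its perimeter = 147.00 mm. Layer 7 is larger (147.00 vs 130.84 mm).

layer 7 (z = 1.75 mm)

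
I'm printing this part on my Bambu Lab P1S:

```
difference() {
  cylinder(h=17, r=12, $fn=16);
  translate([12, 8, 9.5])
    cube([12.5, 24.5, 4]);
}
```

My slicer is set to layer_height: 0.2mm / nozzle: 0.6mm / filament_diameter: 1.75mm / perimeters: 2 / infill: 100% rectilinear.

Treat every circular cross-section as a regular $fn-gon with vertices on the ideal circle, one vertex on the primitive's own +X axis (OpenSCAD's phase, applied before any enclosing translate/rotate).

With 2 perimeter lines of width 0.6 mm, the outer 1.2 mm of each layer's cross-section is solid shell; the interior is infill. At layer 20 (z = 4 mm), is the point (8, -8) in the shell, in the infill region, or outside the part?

At z = 4 mm: the cylinder: section is a regular 16-gon, circumradius r=12; the cube at (12, 8) does not reach this height (z outside [9.5, 13.5]); Subtracting the remaining from the first: none of the subtracted shapes is present at this height, so the r=12 cylinder is unchanged — 1 connected region. Overall, the cross-section is a single solid region. The nearest boundary edge runs (8.49, -8.49)→(11.09, -4.59); distance from the point to it = 0.67 mm. The point is inside the cross-section, 0.67 mm from the nearest boundary — within the 1.2 mm shell band (2 × 0.6).

shell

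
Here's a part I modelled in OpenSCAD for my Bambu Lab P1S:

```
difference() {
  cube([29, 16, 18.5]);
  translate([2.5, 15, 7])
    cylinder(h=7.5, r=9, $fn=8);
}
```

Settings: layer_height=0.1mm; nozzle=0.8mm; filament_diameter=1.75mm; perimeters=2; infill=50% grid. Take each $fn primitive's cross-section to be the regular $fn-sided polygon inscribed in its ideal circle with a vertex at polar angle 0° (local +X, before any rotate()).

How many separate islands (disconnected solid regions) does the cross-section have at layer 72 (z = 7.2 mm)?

At z = 7.2 mm: the cube is present — its section is the full 29×16 rectangle; the cylinder at (2.5, 15): section is a regular 8-gon, circumradius r=9; After the difference (first − rest): starting from the 29×16 cube, the r=9 cylinder at (2.5, 15) partially overlaps it — only the 89.77 mm² overlap (of its 229.10 mm²) is removed, clipping the outline — 1 connected region. Overall, the cross-section is a single solid region. Island count = 1.

1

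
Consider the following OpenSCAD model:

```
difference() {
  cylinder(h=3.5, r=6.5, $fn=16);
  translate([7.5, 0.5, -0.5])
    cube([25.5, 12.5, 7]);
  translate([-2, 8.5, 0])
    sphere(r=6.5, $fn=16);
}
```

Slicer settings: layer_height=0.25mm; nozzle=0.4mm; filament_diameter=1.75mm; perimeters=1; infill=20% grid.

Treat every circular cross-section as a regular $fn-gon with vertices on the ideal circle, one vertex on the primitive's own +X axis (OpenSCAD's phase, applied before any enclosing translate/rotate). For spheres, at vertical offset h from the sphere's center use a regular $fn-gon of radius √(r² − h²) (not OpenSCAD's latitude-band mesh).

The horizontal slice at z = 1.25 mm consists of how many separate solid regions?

1

At z = 1.25 mm: the r=6.5 cylinder gives a regular 16-gon of circumradius 6.5 (constant along its height); the 25.5×12.5 cube at (7.5, 0.5) contributes its full rectangle; the r=6.5 sphere at (-2, 8.5) slices to a regular 16-gon of circumradius 6.379 (√(r²−h²) with h=1.25 from center); Taking the first minus the rest: starting from the r=6.5 cylinder, the 25.5×12.5 cube at (7.5, 0.5) misses the remaining region (no effect); the r=6.5 sphere at (-2, 8.5) partially overlaps it — only the 25.39 mm² overlap (of its 124.56 mm²) is removed, clipping the outline — 1 connected region. The result has 1 disconnected region.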